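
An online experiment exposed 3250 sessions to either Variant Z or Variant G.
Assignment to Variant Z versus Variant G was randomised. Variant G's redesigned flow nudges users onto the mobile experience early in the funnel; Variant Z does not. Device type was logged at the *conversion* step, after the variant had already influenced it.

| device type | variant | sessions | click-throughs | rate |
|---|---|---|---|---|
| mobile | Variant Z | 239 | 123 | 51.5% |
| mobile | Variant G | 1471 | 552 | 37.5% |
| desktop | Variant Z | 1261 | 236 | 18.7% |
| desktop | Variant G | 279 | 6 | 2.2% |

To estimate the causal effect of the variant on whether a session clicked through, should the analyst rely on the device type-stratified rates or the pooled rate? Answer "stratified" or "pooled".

pooled

The device type-specific comparison favours Variant Z throughout, but the pooled figures favour Variant G. The question is whether to condition on device type.
Device type lies on the pathway variant → device type → outcome, so adjusting for it blocks the indirect effect. For the total causal effect of variant, use the unadjusted pooled rates.
Pooled: Variant Z 23.9% vs Variant G 31.9%; Variant G is higher overall.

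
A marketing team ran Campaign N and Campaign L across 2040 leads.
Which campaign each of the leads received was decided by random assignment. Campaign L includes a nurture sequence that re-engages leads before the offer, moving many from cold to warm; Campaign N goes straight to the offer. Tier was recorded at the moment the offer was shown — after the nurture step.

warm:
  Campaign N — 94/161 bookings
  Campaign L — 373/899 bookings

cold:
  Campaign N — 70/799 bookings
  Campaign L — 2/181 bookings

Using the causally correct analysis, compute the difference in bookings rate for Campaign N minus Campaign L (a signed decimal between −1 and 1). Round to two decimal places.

The stratified and pooled comparisons disagree (Campaign N wins within each engagement tier; Campaign L wins overall), so the answer turns on the causal role of engagement tier.
Engagement tier is downstream of the campaign. One should not condition on a consequence of treatment, so the overall rates are the right comparison.
The causal difference is the pooled difference: 0.171 − 0.347 = -0.176.

-0.18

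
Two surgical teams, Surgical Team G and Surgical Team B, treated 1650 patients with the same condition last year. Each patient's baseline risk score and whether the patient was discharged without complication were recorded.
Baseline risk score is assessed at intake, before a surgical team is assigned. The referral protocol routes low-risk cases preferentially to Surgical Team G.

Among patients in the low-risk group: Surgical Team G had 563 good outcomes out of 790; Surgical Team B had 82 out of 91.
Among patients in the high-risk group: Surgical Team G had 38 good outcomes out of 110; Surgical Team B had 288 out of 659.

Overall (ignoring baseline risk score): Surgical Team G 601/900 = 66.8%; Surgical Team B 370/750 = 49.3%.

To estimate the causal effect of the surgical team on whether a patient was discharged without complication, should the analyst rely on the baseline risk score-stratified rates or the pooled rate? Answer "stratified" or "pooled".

The stratified and pooled comparisons disagree (Surgical Team B wins within each baseline risk score; Surgical Team G wins overall), so the answer turns on the causal role of baseline risk score.
The imbalance in baseline risk score arose from how patients were allocated, not from anything the surgical team did; and baseline risk score independently affects the outcome. The pooled gap is confounded — condition on baseline risk score.
Within each level — low-risk: 71.3% vs 90.1%; high-risk: 34.5% vs 43.7% — Surgical Team B is higher every time.

stratified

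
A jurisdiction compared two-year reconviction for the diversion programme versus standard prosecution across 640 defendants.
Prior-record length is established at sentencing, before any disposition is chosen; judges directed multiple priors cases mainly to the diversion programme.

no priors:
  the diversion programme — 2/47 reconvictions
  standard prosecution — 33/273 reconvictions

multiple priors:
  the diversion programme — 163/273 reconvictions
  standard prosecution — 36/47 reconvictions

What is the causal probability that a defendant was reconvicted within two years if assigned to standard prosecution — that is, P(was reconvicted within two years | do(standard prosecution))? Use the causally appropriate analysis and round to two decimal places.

0.44

The imbalance in prior-record length arose from how defendants were allocated, not from anything the disposition did; and prior-record length independently affects the outcome. The pooled gap is confounded — condition on prior-record length.
Standardising standard prosecution to the population prior-record length mix: 0.500·33/273 + 0.500·36/47 = 0.443.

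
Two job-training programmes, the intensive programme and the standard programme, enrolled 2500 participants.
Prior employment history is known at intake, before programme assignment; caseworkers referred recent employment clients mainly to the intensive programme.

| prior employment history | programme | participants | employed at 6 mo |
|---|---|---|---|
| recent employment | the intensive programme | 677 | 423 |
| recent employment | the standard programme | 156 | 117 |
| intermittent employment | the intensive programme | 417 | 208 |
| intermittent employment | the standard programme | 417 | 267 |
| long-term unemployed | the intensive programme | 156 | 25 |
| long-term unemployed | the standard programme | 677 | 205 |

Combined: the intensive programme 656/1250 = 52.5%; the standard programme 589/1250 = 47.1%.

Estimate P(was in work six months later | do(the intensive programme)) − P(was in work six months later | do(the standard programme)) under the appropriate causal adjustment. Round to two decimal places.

Within every prior employment history level the standard programme has the higher rate, yet pooled the intensive programme does — Simpson's reversal.
The imbalance in prior employment history arose from how participants were allocated, not from anything the programme did; and prior employment history independently affects the outcome. The pooled gap is confounded — condition on prior employment history.
Adjusting over the population distribution of prior employment history: 0.333·(0.625−0.750) + 0.334·(0.499−0.640) + 0.333·(0.160−0.303) = -0.136.

-0.14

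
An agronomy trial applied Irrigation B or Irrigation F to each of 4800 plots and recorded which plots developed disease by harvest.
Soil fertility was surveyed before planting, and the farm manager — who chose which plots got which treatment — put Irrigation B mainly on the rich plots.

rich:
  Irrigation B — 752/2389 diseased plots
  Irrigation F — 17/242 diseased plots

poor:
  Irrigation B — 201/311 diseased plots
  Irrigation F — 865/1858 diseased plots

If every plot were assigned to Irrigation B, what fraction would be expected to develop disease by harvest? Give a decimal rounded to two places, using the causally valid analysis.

0.46

The imbalance in soil fertility arose from how plots were allocated, not from anything the irrigation did; and soil fertility independently affects the outcome. The pooled gap is confounded — condition on soil fertility.
Standardising Irrigation B to the population soil fertility mix: 0.548·752/2389 + 0.452·201/311 = 0.465.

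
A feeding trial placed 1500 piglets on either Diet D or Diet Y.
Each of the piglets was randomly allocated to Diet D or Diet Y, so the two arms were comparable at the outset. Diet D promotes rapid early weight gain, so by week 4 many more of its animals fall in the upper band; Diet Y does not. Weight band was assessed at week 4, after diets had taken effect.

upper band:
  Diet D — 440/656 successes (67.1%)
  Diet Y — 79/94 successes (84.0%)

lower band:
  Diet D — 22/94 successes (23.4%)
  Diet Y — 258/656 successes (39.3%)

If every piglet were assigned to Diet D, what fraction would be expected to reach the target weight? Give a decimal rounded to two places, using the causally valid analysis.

The distribution of week-4 weight band is itself part of what the diet does — it is an intermediate outcome. Holding it fixed would remove that part of the effect; the total effect is the pooled difference.
So P(outcome | do(Diet D)) is just the pooled rate for Diet D: 462/750 = 0.616.

0.62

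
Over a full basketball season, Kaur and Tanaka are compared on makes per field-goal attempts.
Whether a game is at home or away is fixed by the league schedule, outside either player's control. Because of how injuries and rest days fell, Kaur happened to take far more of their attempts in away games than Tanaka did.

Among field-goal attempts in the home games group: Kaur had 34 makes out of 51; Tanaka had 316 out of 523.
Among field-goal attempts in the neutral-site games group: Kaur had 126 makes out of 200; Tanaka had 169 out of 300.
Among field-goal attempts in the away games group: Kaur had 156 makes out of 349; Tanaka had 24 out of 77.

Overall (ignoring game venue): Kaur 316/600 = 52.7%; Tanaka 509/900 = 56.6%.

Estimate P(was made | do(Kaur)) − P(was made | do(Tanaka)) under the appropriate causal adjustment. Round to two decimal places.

Game venue differs across players for reasons unrelated to any effect of the player itself, and it separately predicts the outcome — a classic confounder. We must compare within game venue levels.
Adjusting over the population distribution of game venue: 0.383·(0.667−0.604) + 0.333·(0.630−0.563) + 0.284·(0.447−0.312) = +0.085.

+0.08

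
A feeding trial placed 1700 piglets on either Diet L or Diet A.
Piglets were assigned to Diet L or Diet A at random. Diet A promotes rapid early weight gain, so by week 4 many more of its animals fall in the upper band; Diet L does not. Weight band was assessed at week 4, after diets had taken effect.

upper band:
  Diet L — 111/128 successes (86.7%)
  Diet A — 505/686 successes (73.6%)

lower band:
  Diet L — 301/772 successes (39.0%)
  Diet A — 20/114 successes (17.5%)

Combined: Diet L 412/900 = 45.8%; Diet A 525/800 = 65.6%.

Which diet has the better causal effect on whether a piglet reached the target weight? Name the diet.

Because the diet influences week-4 weight band, week-4 weight band is a post-treatment mediator, not a confounder. Stratifying on it would bias the estimate; the causal effect is the crude pooled difference.
Pooled: Diet L 45.8% vs Diet A 65.6%; Diet A is higher overall.

Diet A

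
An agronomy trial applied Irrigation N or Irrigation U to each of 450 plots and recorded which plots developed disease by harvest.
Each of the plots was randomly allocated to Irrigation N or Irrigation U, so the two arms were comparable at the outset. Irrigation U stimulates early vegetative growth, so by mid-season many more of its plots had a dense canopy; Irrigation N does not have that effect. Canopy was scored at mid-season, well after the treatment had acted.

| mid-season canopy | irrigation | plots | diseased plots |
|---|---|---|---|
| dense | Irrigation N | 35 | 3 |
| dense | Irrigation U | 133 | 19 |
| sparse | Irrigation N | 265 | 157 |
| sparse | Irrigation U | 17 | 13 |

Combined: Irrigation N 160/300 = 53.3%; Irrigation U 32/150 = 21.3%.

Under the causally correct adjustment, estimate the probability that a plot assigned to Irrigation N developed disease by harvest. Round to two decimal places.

Mid-season canopy is downstream of the irrigation. One should not condition on a consequence of treatment, so the overall rates are the right comparison.
So P(outcome | do(Irrigation N)) is just the pooled rate for Irrigation N: 160/300 = 0.533.

0.53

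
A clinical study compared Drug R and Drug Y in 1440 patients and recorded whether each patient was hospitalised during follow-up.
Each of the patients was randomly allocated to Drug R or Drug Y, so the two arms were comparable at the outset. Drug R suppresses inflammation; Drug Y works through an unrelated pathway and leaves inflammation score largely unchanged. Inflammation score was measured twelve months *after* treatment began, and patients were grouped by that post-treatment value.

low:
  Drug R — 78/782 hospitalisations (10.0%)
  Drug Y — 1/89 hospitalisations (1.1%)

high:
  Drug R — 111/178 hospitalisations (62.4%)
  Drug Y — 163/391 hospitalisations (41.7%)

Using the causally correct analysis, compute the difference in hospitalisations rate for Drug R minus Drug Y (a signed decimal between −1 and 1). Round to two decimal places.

-0.14

The inflammation score-specific comparison favours Drug Y throughout, but the pooled figures favour Drug R. The question is whether to condition on inflammation score.
Stratifying would compare drugs among patients the drugs themselves sorted into inflammation score groups — a form of selection on an intermediate. The unconditioned pooled rates give the total causal effect.
The causal difference is the pooled difference: 0.197 − 0.342 = -0.145.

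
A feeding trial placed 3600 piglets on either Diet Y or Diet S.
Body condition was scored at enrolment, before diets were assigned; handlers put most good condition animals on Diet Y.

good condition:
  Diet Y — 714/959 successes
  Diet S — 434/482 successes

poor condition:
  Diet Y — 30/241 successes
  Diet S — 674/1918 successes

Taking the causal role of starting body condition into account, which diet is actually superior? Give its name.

Diet S

The imbalance in starting body condition arose from how piglets were allocated, not from anything the diet did; and starting body condition independently affects the outcome. The pooled gap is confounded — condition on starting body condition.
Within each level — good condition: 74.5% vs 90.0%; poor condition: 12.4% vs 35.1% — Diet S is higher every time.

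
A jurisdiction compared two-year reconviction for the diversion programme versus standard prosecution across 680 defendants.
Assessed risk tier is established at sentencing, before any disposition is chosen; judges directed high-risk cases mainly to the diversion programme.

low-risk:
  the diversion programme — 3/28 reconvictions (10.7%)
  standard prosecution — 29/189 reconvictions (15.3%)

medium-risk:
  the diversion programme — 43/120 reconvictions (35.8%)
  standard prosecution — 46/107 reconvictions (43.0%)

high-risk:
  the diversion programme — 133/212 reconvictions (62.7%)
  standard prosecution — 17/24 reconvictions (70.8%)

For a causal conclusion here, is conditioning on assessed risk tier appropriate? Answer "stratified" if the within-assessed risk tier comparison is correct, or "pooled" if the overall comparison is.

The assessed risk tier-specific comparison favours the diversion programme throughout, but the pooled figures favour standard prosecution. The question is whether to condition on assessed risk tier.
Nothing the disposition does changes assessed risk tier; the imbalance is an allocation artefact. With assessed risk tier also predicting the outcome, the pooled figure is confounded, and the within-stratum comparison is the causal one.
Within each level — low-risk: 10.7% vs 15.3%; medium-risk: 35.8% vs 43.0%; high-risk: 62.7% vs 70.8% — the diversion programme is lower every time.

stratified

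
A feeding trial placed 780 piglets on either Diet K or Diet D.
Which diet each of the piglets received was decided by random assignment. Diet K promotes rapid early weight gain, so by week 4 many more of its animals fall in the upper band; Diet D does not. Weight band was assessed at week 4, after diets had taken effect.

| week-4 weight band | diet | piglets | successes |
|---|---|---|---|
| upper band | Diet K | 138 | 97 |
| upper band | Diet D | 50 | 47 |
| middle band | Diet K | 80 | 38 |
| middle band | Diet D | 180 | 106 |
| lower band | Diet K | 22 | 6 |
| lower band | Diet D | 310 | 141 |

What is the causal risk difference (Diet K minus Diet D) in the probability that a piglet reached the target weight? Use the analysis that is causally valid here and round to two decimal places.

+0.04

Week-4 weight band lies on the pathway diet → week-4 weight band → outcome, so adjusting for it blocks the indirect effect. For the total causal effect of diet, use the unadjusted pooled rates.
The causal difference is the pooled difference: 0.588 − 0.544 = +0.043.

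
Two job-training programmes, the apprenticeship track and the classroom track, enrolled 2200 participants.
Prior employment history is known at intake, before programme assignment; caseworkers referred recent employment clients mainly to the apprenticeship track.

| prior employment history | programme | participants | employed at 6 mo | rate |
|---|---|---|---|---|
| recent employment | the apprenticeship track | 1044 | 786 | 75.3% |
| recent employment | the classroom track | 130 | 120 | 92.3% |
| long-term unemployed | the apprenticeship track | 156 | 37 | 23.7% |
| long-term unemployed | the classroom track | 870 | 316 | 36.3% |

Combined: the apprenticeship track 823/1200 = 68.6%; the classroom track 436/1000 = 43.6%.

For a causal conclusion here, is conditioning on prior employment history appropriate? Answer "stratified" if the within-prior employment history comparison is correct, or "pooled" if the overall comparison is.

Nothing the programme does changes prior employment history; the imbalance is an allocation artefact. With prior employment history also predicting the outcome, the pooled figure is confounded, and the within-stratum comparison is the causal one.
Within each level — recent employment: 75.3% vs 92.3%; long-term unemployed: 23.7% vs 36.3% — the classroom track is higher every time.

stratified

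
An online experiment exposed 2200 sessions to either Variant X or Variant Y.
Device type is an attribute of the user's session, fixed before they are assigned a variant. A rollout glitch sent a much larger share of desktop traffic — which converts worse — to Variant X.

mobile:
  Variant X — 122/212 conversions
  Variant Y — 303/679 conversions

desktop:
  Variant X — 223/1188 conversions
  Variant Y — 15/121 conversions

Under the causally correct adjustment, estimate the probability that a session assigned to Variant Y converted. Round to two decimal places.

Device type differs across variants for reasons unrelated to any effect of the variant itself, and it separately predicts the outcome — a classic confounder. We must compare within device type levels.
Standardising Variant Y to the population device type mix: 0.405·303/679 + 0.595·15/121 = 0.254.

0.25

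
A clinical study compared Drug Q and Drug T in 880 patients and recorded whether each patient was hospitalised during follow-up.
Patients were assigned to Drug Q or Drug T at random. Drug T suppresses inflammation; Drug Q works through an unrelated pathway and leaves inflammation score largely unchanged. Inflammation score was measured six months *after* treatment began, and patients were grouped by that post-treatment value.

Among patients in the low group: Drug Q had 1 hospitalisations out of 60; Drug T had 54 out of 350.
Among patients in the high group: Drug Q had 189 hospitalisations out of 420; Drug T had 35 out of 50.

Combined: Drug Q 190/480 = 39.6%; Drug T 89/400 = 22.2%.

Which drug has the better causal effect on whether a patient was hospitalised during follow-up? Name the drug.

Inflammation score here is a post-treatment variable shaped by the drug; conditioning on it would introduce bias rather than remove it. The overall comparison is the causal one.
Pooled: Drug Q 39.6% vs Drug T 22.2%; Drug T is lower overall.

Drug T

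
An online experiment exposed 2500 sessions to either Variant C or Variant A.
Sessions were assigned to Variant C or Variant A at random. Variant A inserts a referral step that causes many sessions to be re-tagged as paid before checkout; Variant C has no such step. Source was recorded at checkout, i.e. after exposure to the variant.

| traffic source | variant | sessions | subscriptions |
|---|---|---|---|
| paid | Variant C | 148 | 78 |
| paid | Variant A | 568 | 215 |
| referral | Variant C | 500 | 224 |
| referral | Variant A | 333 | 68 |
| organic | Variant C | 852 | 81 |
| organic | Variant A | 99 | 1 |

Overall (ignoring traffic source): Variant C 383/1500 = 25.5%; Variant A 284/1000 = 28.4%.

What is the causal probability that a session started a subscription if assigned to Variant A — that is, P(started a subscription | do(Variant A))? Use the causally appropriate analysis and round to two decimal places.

0.28

Traffic source is recorded after the variant and is itself shifted by it — it sits on the causal path from variant to outcome. Conditioning on a mediator would strip out part of the effect we want; the pooled comparison gives the total causal effect.
So P(outcome | do(Variant A)) is just the pooled rate for Variant A: 284/1000 = 0.284.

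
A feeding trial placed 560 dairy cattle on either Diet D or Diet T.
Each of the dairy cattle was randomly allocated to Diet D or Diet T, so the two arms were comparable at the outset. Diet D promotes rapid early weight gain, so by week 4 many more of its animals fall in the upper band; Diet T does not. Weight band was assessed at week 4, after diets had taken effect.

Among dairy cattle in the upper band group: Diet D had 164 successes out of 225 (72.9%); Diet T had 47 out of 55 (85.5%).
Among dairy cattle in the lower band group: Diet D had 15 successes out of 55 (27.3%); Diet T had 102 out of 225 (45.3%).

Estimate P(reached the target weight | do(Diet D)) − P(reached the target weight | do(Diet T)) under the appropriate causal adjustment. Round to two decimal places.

+0.11

Within every week-4 weight band level Diet T has the higher rate, yet pooled Diet D does — Simpson's reversal.
The distribution of week-4 weight band is itself part of what the diet does — it is an intermediate outcome. Holding it fixed would remove that part of the effect; the total effect is the pooled difference.
The causal difference is the pooled difference: 0.639 − 0.532 = +0.107.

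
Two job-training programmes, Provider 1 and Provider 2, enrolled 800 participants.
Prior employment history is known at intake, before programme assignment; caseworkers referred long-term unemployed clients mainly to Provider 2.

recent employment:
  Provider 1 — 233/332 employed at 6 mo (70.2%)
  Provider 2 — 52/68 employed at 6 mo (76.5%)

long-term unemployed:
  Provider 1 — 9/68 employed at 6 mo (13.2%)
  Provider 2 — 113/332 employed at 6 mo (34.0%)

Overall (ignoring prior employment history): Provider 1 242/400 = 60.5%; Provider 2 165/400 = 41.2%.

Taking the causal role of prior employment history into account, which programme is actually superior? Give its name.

The prior employment history-specific comparison favours Provider 2 throughout, but the pooled figures favour Provider 1. The question is whether to condition on prior employment history.
Since prior employment history is a pre-existing factor (not a product of the programme) and it affects the outcome on its own, it is a confounder. The stratified rates, not the pooled rate, identify the causal effect.
Within each level — recent employment: 70.2% vs 76.5%; long-term unemployed: 13.2% vs 34.0% — Provider 2 is higher every time.

Provider 2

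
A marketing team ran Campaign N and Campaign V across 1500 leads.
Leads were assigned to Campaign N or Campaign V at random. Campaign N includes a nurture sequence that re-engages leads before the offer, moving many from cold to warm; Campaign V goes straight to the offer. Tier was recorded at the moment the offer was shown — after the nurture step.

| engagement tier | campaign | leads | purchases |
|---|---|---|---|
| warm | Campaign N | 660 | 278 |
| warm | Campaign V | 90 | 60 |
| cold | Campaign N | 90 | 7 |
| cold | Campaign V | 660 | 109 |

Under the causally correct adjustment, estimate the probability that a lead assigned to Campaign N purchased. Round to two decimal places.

Engagement tier here is a post-treatment variable shaped by the campaign; conditioning on it would introduce bias rather than remove it. The overall comparison is the causal one.
So P(outcome | do(Campaign N)) is just the pooled rate for Campaign N: 285/750 = 0.380.

0.38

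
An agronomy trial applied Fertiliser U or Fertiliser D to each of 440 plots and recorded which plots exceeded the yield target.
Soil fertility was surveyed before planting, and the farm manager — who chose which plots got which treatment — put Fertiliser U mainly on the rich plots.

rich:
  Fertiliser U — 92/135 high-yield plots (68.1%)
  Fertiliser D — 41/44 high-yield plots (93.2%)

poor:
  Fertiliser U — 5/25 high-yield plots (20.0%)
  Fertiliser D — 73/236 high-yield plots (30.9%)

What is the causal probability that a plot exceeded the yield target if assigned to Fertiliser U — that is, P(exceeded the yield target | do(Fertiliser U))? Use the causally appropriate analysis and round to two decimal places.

0.40

The imbalance in soil fertility arose from how plots were allocated, not from anything the fertiliser did; and soil fertility independently affects the outcome. The pooled gap is confounded — condition on soil fertility.
Standardising Fertiliser U to the population soil fertility mix: 0.407·92/135 + 0.593·5/25 = 0.396.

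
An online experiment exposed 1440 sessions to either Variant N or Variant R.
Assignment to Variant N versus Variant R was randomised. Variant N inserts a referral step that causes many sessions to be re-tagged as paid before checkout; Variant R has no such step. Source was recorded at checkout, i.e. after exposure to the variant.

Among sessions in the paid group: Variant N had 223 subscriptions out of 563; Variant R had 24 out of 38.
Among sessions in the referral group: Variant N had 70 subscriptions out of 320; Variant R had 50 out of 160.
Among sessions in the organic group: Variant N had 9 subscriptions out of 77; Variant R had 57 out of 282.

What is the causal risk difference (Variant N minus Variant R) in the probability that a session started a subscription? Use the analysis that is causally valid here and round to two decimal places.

The stratified and pooled comparisons disagree (Variant R wins within each traffic source; Variant N wins overall), so the answer turns on the causal role of traffic source.
The distribution of traffic source is itself part of what the variant does — it is an intermediate outcome. Holding it fixed would remove that part of the effect; the total effect is the pooled difference.
The causal difference is the pooled difference: 0.315 − 0.273 = +0.042.

+0.04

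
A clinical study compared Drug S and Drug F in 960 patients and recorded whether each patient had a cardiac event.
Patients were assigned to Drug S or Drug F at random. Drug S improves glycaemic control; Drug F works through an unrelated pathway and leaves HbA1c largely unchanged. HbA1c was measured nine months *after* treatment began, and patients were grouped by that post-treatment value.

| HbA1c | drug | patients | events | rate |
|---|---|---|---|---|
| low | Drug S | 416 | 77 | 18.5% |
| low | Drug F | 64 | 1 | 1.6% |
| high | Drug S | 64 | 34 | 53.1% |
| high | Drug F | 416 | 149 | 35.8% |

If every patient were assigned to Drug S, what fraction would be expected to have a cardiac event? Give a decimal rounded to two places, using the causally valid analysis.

The HbA1c-specific comparison favours Drug F throughout, but the pooled figures favour Drug S. The question is whether to condition on HbA1c.
HbA1c here is a post-treatment variable shaped by the drug; conditioning on it would introduce bias rather than remove it. The overall comparison is the causal one.
So P(outcome | do(Drug S)) is just the pooled rate for Drug S: 111/480 = 0.231.

0.23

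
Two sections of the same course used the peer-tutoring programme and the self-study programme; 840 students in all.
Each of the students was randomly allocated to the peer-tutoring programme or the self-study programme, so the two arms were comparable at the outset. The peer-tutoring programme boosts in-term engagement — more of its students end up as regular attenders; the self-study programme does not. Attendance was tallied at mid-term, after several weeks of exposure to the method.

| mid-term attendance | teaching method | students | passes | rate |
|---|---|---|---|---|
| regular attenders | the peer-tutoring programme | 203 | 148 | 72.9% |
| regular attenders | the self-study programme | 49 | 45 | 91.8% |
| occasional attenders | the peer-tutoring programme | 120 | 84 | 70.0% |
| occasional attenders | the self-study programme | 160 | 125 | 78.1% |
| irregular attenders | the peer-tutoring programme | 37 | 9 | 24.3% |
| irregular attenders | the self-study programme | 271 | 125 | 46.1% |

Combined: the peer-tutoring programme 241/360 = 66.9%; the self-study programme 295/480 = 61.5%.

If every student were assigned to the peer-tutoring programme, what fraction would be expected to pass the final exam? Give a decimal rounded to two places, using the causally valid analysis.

Stratifying would compare teaching methods among students the teaching methods themselves sorted into mid-term attendance groups — a form of selection on an intermediate. The unconditioned pooled rates give the total causal effect.
So P(outcome | do(the peer-tutoring programme)) is just the pooled rate for the peer-tutoring programme: 241/360 = 0.669.

0.67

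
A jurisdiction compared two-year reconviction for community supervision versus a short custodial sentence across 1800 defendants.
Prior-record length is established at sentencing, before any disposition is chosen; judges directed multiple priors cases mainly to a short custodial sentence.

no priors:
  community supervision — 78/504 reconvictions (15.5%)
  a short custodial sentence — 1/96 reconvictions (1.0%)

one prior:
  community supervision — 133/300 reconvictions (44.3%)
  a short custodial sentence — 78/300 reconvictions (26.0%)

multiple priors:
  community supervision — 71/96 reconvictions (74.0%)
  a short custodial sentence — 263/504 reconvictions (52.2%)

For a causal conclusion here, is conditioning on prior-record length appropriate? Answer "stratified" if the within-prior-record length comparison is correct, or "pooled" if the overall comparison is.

a short custodial sentence is lower inside every prior-record length stratum but community supervision is lower in aggregate. Whether to stratify depends on how prior-record length relates to the disposition.
Prior-record length satisfies the back-door criterion: it is not a descendant of the disposition, and it blocks the spurious path from disposition to outcome. Adjusting for it (i.e., using the within-prior-record length rates) gives the causal effect.
Within each level — no priors: 15.5% vs 1.0%; one prior: 44.3% vs 26.0%; multiple priors: 74.0% vs 52.2% — a short custodial sentence is lower every time.

stratified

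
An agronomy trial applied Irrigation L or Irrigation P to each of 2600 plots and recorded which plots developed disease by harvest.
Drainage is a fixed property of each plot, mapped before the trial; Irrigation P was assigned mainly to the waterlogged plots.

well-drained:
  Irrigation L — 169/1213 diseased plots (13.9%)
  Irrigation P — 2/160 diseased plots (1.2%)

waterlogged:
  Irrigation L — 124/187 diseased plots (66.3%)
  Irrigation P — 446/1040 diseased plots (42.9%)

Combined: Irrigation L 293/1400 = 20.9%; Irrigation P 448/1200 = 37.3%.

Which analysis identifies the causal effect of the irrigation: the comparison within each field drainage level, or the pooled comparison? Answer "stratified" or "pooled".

The stratified and pooled comparisons disagree (Irrigation P wins within each field drainage; Irrigation L wins overall), so the answer turns on the causal role of field drainage.
Field drainage differs across irrigations for reasons unrelated to any effect of the irrigation itself, and it separately predicts the outcome — a classic confounder. We must compare within field drainage levels.
Within each level — well-drained: 13.9% vs 1.2%; waterlogged: 66.3% vs 42.9% — Irrigation P is lower every time.

stratified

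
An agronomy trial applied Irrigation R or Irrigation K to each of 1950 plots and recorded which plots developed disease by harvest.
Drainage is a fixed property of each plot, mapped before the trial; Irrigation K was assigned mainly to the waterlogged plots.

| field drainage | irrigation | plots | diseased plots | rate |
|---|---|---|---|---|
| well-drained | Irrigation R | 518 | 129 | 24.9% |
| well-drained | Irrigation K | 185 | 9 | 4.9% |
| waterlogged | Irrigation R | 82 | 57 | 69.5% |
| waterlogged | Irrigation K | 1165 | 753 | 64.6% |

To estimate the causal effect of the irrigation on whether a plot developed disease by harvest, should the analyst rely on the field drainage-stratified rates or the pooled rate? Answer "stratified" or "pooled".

Irrigation K is lower inside every field drainage stratum but Irrigation R is lower in aggregate. Whether to stratify depends on how field drainage relates to the irrigation.
Since field drainage is a pre-existing factor (not a product of the irrigation) and it affects the outcome on its own, it is a confounder. The stratified rates, not the pooled rate, identify the causal effect.
Within each level — well-drained: 24.9% vs 4.9%; waterlogged: 69.5% vs 64.6% — Irrigation K is lower every time.

stratified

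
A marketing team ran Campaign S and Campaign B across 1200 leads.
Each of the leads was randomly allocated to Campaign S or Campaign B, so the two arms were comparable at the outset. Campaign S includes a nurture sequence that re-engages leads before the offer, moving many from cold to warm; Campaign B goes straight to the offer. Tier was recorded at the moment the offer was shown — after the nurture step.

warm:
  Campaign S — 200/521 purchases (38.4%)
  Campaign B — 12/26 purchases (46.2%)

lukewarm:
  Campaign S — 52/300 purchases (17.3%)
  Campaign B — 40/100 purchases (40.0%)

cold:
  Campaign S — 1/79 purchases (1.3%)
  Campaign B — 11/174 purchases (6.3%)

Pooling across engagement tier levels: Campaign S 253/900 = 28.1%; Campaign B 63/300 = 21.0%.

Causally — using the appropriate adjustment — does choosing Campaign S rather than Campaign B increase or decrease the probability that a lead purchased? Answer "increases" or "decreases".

increases

Engagement tier is recorded after the campaign and is itself shifted by it — it sits on the causal path from campaign to outcome. Conditioning on a mediator would strip out part of the effect we want; the pooled comparison gives the total causal effect.
Pooled: Campaign S 28.1% vs Campaign B 21.0%; Campaign S is higher overall.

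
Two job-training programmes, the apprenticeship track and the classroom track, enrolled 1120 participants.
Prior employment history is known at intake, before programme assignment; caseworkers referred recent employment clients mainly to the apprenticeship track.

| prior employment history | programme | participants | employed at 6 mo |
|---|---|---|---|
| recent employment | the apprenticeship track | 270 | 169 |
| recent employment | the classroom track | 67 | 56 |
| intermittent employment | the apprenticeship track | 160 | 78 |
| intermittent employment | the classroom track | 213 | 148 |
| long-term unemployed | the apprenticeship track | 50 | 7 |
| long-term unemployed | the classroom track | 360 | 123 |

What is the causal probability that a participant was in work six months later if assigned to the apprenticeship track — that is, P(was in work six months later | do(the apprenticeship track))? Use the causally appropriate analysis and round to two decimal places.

0.40

Since prior employment history is a pre-existing factor (not a product of the programme) and it affects the outcome on its own, it is a confounder. The stratified rates, not the pooled rate, identify the causal effect.
Standardising the apprenticeship track to the population prior employment history mix: 0.301·169/270 + 0.333·78/160 + 0.366·7/50 = 0.402.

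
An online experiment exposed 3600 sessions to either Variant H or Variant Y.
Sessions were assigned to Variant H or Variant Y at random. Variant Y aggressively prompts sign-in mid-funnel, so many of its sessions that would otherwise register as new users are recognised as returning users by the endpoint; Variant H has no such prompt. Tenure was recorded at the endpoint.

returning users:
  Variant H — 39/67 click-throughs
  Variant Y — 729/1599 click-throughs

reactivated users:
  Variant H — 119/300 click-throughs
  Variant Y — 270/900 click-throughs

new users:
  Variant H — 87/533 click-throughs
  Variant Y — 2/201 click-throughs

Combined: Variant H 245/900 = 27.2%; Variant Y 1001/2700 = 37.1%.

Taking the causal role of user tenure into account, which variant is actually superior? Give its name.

The user tenure-specific comparison favours Variant H throughout, but the pooled figures favour Variant Y. The question is whether to condition on user tenure.
User tenure is downstream of the variant. One should not condition on a consequence of treatment, so the overall rates are the right comparison.
Pooled: Variant H 27.2% vs Variant Y 37.1%; Variant Y is higher overall.

Variant Y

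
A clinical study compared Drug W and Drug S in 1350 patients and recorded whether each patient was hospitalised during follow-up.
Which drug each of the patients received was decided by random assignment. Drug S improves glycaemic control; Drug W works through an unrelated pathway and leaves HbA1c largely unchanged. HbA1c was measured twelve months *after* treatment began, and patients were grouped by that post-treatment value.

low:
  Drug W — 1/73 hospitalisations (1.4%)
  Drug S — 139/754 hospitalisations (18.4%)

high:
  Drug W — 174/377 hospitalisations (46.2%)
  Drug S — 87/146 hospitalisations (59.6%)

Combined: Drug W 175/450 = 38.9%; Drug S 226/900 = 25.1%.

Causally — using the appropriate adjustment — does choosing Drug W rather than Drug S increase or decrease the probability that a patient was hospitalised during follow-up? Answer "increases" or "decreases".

increases

Drug W is lower inside every HbA1c stratum but Drug S is lower in aggregate. Whether to stratify depends on how HbA1c relates to the drug.
Stratifying would compare drugs among patients the drugs themselves sorted into HbA1c groups — a form of selection on an intermediate. The unconditioned pooled rates give the total causal effect.
Pooled: Drug W 38.9% vs Drug S 25.1%; Drug S is lower overall.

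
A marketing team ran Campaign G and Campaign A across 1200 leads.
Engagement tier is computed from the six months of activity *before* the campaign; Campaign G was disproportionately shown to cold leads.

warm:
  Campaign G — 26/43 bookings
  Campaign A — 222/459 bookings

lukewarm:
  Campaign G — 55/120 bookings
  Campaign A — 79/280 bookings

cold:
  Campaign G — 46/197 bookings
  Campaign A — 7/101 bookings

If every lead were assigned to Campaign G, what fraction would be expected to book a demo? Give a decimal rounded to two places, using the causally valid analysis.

Since engagement tier is a pre-existing factor (not a product of the campaign) and it affects the outcome on its own, it is a confounder. The stratified rates, not the pooled rate, identify the causal effect.
Standardising Campaign G to the population engagement tier mix: 0.418·26/43 + 0.333·55/120 + 0.248·46/197 = 0.464.

0.46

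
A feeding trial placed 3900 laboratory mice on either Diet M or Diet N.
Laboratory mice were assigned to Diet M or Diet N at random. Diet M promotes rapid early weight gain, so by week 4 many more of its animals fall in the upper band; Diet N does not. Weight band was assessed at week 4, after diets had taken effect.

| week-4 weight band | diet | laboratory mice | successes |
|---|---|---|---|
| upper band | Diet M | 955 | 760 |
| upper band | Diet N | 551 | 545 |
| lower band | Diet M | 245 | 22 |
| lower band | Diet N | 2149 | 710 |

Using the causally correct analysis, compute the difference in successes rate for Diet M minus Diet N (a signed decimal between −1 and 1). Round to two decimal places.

The stratified and pooled comparisons disagree (Diet N wins within each week-4 weight band; Diet M wins overall), so the answer turns on the causal role of week-4 weight band.
The distribution of week-4 weight band is itself part of what the diet does — it is an intermediate outcome. Holding it fixed would remove that part of the effect; the total effect is the pooled difference.
The causal difference is the pooled difference: 0.652 − 0.465 = +0.187.

+0.19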